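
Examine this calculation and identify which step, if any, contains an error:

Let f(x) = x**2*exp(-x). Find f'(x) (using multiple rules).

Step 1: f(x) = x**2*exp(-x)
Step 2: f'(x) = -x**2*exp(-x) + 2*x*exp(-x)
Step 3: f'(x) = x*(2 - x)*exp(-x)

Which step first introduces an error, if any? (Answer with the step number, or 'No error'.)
No error

All steps in this derivation are correct.
The final answer f'(x) = x*(2 - x)*exp(-x) is valid.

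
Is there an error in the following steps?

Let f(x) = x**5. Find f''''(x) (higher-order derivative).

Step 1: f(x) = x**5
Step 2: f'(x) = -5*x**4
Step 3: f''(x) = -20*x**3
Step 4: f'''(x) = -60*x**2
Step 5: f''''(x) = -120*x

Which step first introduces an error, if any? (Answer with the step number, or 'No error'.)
Step 2

Step 2 is incorrect due to a sign flip.
The step shows: -5*x**4
The correct value should be: 5*x**4

Explanation: The sign of the whole expression was flipped: the term 5*x**4 was incorrectly written as -5*x**4
The later steps are derived from this incorrect expression, so the error originates in Step 2.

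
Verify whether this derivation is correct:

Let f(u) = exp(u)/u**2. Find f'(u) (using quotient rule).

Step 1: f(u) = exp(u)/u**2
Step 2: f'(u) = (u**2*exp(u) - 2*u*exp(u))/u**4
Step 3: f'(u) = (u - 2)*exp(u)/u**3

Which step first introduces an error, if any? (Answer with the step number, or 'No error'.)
No error

All steps in this derivation are correct.
The final answer f'(u) = (u - 2)*exp(u)/u**3 is valid.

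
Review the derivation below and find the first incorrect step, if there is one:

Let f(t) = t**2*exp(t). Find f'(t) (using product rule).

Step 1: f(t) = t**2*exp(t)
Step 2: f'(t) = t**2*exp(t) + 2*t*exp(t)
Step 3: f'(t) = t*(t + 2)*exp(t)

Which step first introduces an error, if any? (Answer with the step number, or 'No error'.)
No error

All steps in this derivation are correct.
The final answer f'(t) = t*(t + 2)*exp(t) is valid.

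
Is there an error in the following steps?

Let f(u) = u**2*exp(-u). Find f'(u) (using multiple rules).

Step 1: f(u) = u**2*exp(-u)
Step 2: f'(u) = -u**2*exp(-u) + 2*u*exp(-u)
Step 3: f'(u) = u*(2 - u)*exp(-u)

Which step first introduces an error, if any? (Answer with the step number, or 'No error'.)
No error

All steps in this derivation are correct.
The final answer f'(u) = u*(2 - u)*exp(-u) is valid.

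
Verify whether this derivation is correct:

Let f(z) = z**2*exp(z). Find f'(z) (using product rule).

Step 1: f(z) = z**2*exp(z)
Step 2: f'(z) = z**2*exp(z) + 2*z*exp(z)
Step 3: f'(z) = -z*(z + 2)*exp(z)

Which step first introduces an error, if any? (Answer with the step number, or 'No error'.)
Step 3

Step 3 is incorrect due to a sign flip.
The step shows: -z*(z + 2)*exp(z)
The correct value should be: z*(z + 2)*exp(z)

Explanation: The sign of the whole expression was flipped: the term z*(z + 2)*exp(z) was incorrectly written as -z*(z + 2)*exp(z)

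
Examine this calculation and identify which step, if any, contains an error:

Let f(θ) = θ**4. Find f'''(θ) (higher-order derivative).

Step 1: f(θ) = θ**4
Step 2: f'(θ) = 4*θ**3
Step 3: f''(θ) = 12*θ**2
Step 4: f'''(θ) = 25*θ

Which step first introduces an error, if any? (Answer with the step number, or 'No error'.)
Step 4

Step 4 is incorrect due to a wrong coefficient.
The step shows: 25*θ
The correct value should be: 24*θ

Explanation: The coefficient 24 was incorrectly written as 25: the term 24*θ was incorrectly written as 25*θ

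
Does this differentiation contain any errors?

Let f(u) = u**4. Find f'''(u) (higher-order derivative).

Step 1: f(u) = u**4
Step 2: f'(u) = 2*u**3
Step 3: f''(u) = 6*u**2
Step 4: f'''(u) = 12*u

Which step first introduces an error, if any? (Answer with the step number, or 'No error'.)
Step 2

Step 2 is incorrect due to a wrong coefficient.
The step shows: 2*u**3
The correct value should be: 4*u**3

Explanation: The coefficient 4 was incorrectly written as 2: the term 4*u**3 was incorrectly written as 2*u**3
The later steps are derived from this incorrect expression, so the error originates in Step 2.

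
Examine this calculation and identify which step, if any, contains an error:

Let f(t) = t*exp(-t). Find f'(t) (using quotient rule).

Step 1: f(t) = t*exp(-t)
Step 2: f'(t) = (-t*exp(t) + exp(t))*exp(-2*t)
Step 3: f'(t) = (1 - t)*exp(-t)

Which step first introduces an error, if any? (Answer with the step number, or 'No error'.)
No error

All steps in this derivation are correct.
The final answer f'(t) = (1 - t)*exp(-t) is valid.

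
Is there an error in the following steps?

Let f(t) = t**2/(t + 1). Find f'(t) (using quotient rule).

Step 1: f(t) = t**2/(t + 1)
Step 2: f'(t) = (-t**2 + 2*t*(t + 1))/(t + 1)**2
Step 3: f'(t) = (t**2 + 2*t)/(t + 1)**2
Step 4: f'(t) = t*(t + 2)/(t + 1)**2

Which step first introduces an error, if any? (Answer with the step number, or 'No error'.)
No error

All steps in this derivation are correct.
The final answer f'(t) = t*(t + 2)/(t + 1)**2 is valid.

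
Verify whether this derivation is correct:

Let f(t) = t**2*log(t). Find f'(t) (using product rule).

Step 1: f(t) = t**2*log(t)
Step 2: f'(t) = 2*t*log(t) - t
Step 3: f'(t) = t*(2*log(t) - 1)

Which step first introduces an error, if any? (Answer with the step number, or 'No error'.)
Step 2

Step 2 is incorrect due to a sign flip.
The step shows: 2*t*log(t) - t
The correct value should be: 2*t*log(t) + t

Explanation: The sign of one term was flipped: the term t was incorrectly written as -t
The later steps are derived from this incorrect expression, so the error originates in Step 2.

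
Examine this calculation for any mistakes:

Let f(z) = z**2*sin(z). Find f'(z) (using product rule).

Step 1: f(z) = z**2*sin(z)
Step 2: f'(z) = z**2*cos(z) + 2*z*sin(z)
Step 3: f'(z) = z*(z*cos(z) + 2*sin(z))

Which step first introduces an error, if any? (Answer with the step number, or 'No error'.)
No error

All steps in this derivation are correct.
The final answer f'(z) = z*(z*cos(z) + 2*sin(z)) is valid.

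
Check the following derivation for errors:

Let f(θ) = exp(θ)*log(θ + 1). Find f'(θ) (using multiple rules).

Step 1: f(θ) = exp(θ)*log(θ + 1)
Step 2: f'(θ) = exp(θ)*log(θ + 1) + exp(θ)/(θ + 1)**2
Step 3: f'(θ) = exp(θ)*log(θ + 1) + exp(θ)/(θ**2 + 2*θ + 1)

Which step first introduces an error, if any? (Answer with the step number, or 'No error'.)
Step 2

Step 2 is incorrect due to a wrong exponent.
The step shows: exp(θ)*log(θ + 1) + exp(θ)/(θ + 1)**2
The correct value should be: exp(θ)*log(θ + 1) + exp(θ)/(θ + 1)

Explanation: The exponent -1 on θ + 1 was incorrectly written as -2: the term exp(θ)/(θ + 1) was incorrectly written as exp(θ)/(θ + 1)**2
The later steps are derived from this incorrect expression, so the error originates in Step 2.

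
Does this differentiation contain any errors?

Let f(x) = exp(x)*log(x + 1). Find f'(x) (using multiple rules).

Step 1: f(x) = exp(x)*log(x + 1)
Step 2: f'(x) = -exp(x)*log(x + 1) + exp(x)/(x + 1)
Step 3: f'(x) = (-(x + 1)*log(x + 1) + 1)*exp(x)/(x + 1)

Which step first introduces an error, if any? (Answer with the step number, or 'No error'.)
Step 2

Step 2 is incorrect due to a sign flip.
The step shows: -exp(x)*log(x + 1) + exp(x)/(x + 1)
The correct value should be: exp(x)*log(x + 1) + exp(x)/(x + 1)

Explanation: The sign of one term was flipped: the term exp(x)*log(x + 1) was incorrectly written as -exp(x)*log(x + 1)
The later steps are derived from this incorrect expression, so the error originates in Step 2.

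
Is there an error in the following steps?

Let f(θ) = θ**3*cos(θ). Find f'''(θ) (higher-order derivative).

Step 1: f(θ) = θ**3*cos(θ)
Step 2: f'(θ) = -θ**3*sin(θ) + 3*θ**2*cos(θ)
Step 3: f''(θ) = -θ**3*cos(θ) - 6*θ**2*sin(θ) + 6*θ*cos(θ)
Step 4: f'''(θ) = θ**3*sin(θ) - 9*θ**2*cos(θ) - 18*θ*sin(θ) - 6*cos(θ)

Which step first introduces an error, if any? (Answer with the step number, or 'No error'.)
Step 4

Step 4 is incorrect due to a sign flip.
The step shows: θ**3*sin(θ) - 9*θ**2*cos(θ) - 18*θ*sin(θ) - 6*cos(θ)
The correct value should be: θ**3*sin(θ) - 9*θ**2*cos(θ) - 18*θ*sin(θ) + 6*cos(θ)

Explanation: The sign of one term was flipped: the term 6*cos(θ) was incorrectly written as -6*cos(θ)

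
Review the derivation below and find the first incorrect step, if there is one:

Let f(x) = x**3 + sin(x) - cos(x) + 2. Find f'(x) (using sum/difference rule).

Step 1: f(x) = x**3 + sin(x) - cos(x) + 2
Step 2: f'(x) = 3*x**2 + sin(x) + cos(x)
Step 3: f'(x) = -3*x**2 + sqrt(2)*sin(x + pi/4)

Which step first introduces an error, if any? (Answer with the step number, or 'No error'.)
Step 3

Step 3 is incorrect due to a sign flip.
The step shows: -3*x**2 + sqrt(2)*sin(x + pi/4)
The correct value should be: 3*x**2 + sqrt(2)*sin(x + pi/4)

Explanation: The sign of one term was flipped: the term 3*x**2 was incorrectly written as -3*x**2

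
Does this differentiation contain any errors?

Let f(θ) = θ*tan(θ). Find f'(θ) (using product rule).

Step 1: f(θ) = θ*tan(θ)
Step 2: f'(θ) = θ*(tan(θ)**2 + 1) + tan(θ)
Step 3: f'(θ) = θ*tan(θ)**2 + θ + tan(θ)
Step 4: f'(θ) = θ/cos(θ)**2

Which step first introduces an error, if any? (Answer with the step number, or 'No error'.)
Step 4

Step 4 is incorrect due to a dropped term.
The step shows: θ/cos(θ)**2
The correct value should be: θ/cos(θ)**2 + tan(θ)

Explanation: A term was dropped: the term tan(θ) was incorrectly omitted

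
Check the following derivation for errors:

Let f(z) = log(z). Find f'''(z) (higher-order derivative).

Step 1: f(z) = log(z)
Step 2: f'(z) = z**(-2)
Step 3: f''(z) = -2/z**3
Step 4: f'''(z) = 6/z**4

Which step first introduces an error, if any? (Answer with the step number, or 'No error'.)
Step 2

Step 2 is incorrect due to a wrong exponent.
The step shows: z**(-2)
The correct value should be: 1/z

Explanation: The exponent -1 on z was incorrectly written as -2: the term 1/z was incorrectly written as z**(-2)
The later steps are derived from this incorrect expression, so the error originates in Step 2.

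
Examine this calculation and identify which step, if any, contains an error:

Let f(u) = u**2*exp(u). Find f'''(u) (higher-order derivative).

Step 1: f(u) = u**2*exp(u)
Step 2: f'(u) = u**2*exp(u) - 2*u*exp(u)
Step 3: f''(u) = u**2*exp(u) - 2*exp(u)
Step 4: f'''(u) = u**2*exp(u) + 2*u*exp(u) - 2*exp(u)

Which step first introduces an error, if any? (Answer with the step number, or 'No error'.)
Step 2

Step 2 is incorrect due to a sign flip.
The step shows: u**2*exp(u) - 2*u*exp(u)
The correct value should be: u**2*exp(u) + 2*u*exp(u)

Explanation: The sign of one term was flipped: the term 2*u*exp(u) was incorrectly written as -2*u*exp(u)
The later steps are derived from this incorrect expression, so the error originates in Step 2.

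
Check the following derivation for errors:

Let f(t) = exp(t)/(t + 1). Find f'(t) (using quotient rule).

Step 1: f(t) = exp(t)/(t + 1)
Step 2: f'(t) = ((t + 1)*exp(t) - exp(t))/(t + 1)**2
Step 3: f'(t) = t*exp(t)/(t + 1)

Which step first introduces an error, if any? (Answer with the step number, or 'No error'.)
Step 3

Step 3 is incorrect due to a wrong exponent.
The step shows: t*exp(t)/(t + 1)
The correct value should be: t*exp(t)/(t + 1)**2

Explanation: The exponent -2 on t + 1 was incorrectly written as -1: the term t*exp(t)/(t + 1)**2 was incorrectly written as t*exp(t)/(t + 1)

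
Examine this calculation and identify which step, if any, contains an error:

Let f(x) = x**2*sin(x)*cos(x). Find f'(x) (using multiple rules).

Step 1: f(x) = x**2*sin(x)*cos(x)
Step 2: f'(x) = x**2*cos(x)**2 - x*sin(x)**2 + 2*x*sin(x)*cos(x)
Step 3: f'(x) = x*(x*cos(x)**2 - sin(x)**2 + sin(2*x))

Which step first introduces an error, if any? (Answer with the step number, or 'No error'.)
Step 2

Step 2 is incorrect due to a wrong exponent.
The step shows: x**2*cos(x)**2 - x*sin(x)**2 + 2*x*sin(x)*cos(x)
The correct value should be: -x**2*sin(x)**2 + x**2*cos(x)**2 + 2*x*sin(x)*cos(x)

Explanation: The exponent 2 on x was incorrectly written as 1: the term -x**2*sin(x)**2 was incorrectly written as -x*sin(x)**2
The later steps are derived from this incorrect expression, so the error originates in Step 2.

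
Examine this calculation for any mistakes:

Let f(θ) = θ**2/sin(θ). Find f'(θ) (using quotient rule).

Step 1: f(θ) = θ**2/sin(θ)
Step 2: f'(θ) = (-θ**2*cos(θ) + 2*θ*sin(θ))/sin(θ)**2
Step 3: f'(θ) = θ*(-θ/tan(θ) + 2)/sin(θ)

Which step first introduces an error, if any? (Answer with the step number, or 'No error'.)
No error

All steps in this derivation are correct.
The final answer f'(θ) = θ*(-θ/tan(θ) + 2)/sin(θ) is valid.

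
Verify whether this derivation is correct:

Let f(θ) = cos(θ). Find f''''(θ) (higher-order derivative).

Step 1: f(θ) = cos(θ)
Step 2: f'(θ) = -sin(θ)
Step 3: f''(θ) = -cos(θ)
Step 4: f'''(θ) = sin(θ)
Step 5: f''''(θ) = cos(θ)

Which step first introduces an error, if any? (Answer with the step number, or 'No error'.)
No error

All steps in this derivation are correct.
The final answer f''''(θ) = cos(θ) is valid.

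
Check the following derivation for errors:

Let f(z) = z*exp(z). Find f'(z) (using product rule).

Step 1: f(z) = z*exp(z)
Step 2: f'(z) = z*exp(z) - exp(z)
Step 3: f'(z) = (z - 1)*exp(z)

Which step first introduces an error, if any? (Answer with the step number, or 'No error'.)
Step 2

Step 2 is incorrect due to a sign flip.
The step shows: z*exp(z) - exp(z)
The correct value should be: z*exp(z) + exp(z)

Explanation: The sign of one term was flipped: the term exp(z) was incorrectly written as -exp(z)
The later steps are derived from this incorrect expression, so the error originates in Step 2.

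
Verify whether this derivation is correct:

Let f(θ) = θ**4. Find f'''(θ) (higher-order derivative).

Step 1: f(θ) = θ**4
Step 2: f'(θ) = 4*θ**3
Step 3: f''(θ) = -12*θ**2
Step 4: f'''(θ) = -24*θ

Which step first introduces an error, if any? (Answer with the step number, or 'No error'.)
Step 3

Step 3 is incorrect due to a sign flip.
The step shows: -12*θ**2
The correct value should be: 12*θ**2

Explanation: The sign of the whole expression was flipped: the term 12*θ**2 was incorrectly written as -12*θ**2
The later steps are derived from this incorrect expression, so the error originates in Step 3.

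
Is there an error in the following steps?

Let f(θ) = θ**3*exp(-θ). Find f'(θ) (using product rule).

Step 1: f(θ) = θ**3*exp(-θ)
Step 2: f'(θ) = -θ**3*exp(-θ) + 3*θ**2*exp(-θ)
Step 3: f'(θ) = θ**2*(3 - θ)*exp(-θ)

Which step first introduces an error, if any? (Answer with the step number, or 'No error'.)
No error

All steps in this derivation are correct.
The final answer f'(θ) = θ**2*(3 - θ)*exp(-θ) is valid.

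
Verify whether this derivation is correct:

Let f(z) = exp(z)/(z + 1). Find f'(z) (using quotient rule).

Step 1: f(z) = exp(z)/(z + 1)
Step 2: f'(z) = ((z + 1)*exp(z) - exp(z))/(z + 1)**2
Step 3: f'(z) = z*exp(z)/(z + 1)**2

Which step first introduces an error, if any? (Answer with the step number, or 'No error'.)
No error

All steps in this derivation are correct.
The final answer f'(z) = z*exp(z)/(z + 1)**2 is valid.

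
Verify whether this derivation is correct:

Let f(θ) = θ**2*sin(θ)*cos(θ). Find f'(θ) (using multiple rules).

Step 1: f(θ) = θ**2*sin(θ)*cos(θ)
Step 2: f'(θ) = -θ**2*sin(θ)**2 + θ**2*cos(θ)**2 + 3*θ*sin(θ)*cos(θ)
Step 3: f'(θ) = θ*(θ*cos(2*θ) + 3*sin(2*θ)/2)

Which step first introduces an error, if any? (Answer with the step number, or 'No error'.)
Step 2

Step 2 is incorrect due to a wrong coefficient.
The step shows: -θ**2*sin(θ)**2 + θ**2*cos(θ)**2 + 3*θ*sin(θ)*cos(θ)
The correct value should be: -θ**2*sin(θ)**2 + θ**2*cos(θ)**2 + 2*θ*sin(θ)*cos(θ)

Explanation: The coefficient 2 was incorrectly written as 3: the term 2*θ*sin(θ)*cos(θ) was incorrectly written as 3*θ*sin(θ)*cos(θ)
The later steps are derived from this incorrect expression, so the error originates in Step 2.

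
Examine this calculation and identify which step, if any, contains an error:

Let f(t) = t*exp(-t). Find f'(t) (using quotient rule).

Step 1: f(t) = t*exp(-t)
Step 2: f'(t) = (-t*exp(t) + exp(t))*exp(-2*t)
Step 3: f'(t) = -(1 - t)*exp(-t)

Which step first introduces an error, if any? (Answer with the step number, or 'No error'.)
Step 3

Step 3 is incorrect due to a sign flip.
The step shows: -(1 - t)*exp(-t)
The correct value should be: (1 - t)*exp(-t)

Explanation: The sign of the whole expression was flipped: the term (1 - t)*exp(-t) was incorrectly written as -(1 - t)*exp(-t)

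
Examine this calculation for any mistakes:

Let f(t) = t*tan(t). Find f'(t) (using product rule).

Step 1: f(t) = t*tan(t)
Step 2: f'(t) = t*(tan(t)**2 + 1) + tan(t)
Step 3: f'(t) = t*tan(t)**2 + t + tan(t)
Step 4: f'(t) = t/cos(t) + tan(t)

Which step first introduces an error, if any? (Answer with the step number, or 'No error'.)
Step 4

Step 4 is incorrect due to a wrong exponent.
The step shows: t/cos(t) + tan(t)
The correct value should be: t/cos(t)**2 + tan(t)

Explanation: The exponent -2 on cos(t) was incorrectly written as -1: the term t/cos(t)**2 was incorrectly written as t/cos(t)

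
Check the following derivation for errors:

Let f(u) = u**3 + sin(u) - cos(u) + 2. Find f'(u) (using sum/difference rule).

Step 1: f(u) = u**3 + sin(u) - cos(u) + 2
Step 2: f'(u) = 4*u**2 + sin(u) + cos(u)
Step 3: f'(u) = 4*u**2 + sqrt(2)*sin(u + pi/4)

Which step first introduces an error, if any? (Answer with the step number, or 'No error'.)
Step 2

Step 2 is incorrect due to a wrong coefficient.
The step shows: 4*u**2 + sin(u) + cos(u)
The correct value should be: 3*u**2 + sin(u) + cos(u)

Explanation: The coefficient 3 was incorrectly written as 4: the term 3*u**2 was incorrectly written as 4*u**2
The later steps are derived from this incorrect expression, so the error originates in Step 2.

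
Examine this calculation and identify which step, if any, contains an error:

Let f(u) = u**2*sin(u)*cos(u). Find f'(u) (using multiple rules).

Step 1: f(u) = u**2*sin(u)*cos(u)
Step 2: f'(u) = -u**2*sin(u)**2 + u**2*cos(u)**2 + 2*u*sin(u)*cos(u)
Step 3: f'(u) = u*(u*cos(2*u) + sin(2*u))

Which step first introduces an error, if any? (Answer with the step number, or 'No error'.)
No error

All steps in this derivation are correct.
The final answer f'(u) = u*(u*cos(2*u) + sin(2*u)) is valid.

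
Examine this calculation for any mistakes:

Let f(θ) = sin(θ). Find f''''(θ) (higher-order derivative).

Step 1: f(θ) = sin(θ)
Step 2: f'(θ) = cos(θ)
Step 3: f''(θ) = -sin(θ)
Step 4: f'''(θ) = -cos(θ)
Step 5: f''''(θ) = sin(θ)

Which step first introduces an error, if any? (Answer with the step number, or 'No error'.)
No error

All steps in this derivation are correct.
The final answer f''''(θ) = sin(θ) is valid.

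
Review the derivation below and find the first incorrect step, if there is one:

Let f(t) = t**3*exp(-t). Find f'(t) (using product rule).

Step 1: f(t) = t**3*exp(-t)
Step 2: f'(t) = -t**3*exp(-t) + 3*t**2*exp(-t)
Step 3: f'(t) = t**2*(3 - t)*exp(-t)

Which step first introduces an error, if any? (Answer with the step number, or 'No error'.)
No error

All steps in this derivation are correct.
The final answer f'(t) = t**2*(3 - t)*exp(-t) is valid.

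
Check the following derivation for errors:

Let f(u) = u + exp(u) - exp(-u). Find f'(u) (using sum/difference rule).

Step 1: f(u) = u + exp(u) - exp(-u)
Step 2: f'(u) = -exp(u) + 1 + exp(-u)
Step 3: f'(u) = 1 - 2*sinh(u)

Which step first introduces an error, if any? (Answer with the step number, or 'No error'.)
Step 2

Step 2 is incorrect due to a sign flip.
The step shows: -exp(u) + 1 + exp(-u)
The correct value should be: exp(u) + 1 + exp(-u)

Explanation: The sign of one term was flipped: the term exp(u) was incorrectly written as -exp(u)
The later steps are derived from this incorrect expression, so the error originates in Step 2.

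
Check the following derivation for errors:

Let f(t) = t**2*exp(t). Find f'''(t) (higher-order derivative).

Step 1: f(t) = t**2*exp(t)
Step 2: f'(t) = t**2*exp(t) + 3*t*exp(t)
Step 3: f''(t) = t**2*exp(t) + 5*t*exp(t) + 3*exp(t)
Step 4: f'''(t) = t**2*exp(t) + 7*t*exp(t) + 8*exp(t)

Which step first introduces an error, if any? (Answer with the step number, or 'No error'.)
Step 2

Step 2 is incorrect due to a wrong coefficient.
The step shows: t**2*exp(t) + 3*t*exp(t)
The correct value should be: t**2*exp(t) + 2*t*exp(t)

Explanation: The coefficient 2 was incorrectly written as 3: the term 2*t*exp(t) was incorrectly written as 3*t*exp(t)
The later steps are derived from this incorrect expression, so the error originates in Step 2.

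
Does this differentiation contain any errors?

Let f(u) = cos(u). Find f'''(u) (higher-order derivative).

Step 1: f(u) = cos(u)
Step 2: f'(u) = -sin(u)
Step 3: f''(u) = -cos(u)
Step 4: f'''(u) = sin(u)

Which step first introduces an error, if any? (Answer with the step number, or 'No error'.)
No error

All steps in this derivation are correct.
The final answer f'''(u) = sin(u) is valid.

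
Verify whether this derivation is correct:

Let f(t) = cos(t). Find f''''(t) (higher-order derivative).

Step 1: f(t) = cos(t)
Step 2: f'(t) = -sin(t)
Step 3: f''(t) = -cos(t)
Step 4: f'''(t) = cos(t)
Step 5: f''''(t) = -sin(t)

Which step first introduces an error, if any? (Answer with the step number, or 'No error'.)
Step 4

Step 4 is incorrect due to a wrong trig function.
The step shows: cos(t)
The correct value should be: sin(t)

Explanation: sin(t) was incorrectly written as cos(t): the term sin(t) was incorrectly written as cos(t)
The later steps are derived from this incorrect expression, so the error originates in Step 4.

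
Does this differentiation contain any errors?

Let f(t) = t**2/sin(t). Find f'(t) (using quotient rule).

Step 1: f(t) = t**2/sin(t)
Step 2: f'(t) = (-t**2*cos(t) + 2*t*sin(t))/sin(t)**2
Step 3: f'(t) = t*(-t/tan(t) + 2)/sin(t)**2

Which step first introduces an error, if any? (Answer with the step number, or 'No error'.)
Step 3

Step 3 is incorrect due to a wrong exponent.
The step shows: t*(-t/tan(t) + 2)/sin(t)**2
The correct value should be: t*(-t/tan(t) + 2)/sin(t)

Explanation: The exponent -1 on sin(t) was incorrectly written as -2: the term t*(-t/tan(t) + 2)/sin(t) was incorrectly written as t*(-t/tan(t) + 2)/sin(t)**2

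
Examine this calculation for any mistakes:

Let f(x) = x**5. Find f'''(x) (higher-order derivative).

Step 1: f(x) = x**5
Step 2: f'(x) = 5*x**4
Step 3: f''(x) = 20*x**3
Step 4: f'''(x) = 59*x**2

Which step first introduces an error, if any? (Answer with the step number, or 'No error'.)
Step 4

Step 4 is incorrect due to a wrong coefficient.
The step shows: 59*x**2
The correct value should be: 60*x**2

Explanation: The coefficient 60 was incorrectly written as 59: the term 60*x**2 was incorrectly written as 59*x**2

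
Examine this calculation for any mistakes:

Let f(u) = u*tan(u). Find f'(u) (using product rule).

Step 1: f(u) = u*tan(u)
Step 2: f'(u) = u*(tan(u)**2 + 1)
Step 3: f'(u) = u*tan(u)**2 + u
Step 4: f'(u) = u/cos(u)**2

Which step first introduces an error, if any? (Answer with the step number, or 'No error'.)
Step 2

Step 2 is incorrect due to a dropped term.
The step shows: u*(tan(u)**2 + 1)
The correct value should be: u*(tan(u)**2 + 1) + tan(u)

Explanation: A term was dropped: the term tan(u) was incorrectly omitted
The later steps are derived from this incorrect expression, so the error originates in Step 2.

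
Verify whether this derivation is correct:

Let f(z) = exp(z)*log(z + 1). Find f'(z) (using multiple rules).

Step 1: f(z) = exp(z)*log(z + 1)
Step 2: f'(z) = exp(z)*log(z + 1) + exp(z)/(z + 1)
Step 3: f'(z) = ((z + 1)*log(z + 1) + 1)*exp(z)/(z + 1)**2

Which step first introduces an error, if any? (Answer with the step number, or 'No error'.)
Step 3

Step 3 is incorrect due to a wrong exponent.
The step shows: ((z + 1)*log(z + 1) + 1)*exp(z)/(z + 1)**2
The correct value should be: ((z + 1)*log(z + 1) + 1)*exp(z)/(z + 1)

Explanation: The exponent -1 on z + 1 was incorrectly written as -2: the term ((z + 1)*log(z + 1) + 1)*exp(z)/(z + 1) was incorrectly written as ((z + 1)*log(z + 1) + 1)*exp(z)/(z + 1)**2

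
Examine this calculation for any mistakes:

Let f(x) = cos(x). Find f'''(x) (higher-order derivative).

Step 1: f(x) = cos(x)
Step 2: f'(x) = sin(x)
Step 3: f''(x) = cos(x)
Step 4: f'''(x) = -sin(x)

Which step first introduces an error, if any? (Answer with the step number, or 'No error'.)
Step 2

Step 2 is incorrect due to a sign flip.
The step shows: sin(x)
The correct value should be: -sin(x)

Explanation: The sign of the whole expression was flipped: the term -sin(x) was incorrectly written as sin(x)
The later steps are derived from this incorrect expression, so the error originates in Step 2.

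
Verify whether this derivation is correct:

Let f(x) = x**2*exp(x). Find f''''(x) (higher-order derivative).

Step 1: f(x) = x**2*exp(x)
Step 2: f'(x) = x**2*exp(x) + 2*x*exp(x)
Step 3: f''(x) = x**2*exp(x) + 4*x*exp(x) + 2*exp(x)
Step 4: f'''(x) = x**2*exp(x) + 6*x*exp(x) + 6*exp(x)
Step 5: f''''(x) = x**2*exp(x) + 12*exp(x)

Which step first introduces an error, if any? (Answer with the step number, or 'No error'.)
Step 5

Step 5 is incorrect due to a dropped term.
The step shows: x**2*exp(x) + 12*exp(x)
The correct value should be: x**2*exp(x) + 8*x*exp(x) + 12*exp(x)

Explanation: A term was dropped: the term 8*x*exp(x) was incorrectly omitted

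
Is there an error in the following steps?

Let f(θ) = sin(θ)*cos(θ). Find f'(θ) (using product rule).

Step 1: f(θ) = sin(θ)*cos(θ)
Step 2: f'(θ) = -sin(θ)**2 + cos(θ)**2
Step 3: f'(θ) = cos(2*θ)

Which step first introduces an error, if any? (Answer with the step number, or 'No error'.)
No error

All steps in this derivation are correct.
The final answer f'(θ) = cos(2*θ) is valid.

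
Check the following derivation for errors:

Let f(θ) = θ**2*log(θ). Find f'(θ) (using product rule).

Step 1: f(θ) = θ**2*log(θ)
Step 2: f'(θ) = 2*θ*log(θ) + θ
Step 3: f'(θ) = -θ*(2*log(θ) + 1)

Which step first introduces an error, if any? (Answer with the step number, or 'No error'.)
Step 3

Step 3 is incorrect due to a sign flip.
The step shows: -θ*(2*log(θ) + 1)
The correct value should be: θ*(2*log(θ) + 1)

Explanation: The sign of the whole expression was flipped: the term θ*(2*log(θ) + 1) was incorrectly written as -θ*(2*log(θ) + 1)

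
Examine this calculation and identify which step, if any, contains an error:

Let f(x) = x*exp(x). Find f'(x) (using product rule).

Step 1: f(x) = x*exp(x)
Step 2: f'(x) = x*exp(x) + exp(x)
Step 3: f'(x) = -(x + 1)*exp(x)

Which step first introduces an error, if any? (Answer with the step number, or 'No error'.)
Step 3

Step 3 is incorrect due to a sign flip.
The step shows: -(x + 1)*exp(x)
The correct value should be: (x + 1)*exp(x)

Explanation: The sign of the whole expression was flipped: the term (x + 1)*exp(x) was incorrectly written as -(x + 1)*exp(x)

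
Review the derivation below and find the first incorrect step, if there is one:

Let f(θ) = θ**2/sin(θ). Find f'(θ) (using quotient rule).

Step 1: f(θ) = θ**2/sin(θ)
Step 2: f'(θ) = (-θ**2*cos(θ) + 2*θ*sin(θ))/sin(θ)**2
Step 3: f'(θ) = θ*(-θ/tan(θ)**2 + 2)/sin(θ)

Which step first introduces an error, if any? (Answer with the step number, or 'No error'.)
Step 3

Step 3 is incorrect due to a wrong exponent.
The step shows: θ*(-θ/tan(θ)**2 + 2)/sin(θ)
The correct value should be: θ*(-θ/tan(θ) + 2)/sin(θ)

Explanation: The exponent -1 on tan(θ) was incorrectly written as -2: the term θ*(-θ/tan(θ) + 2)/sin(θ) was incorrectly written as θ*(-θ/tan(θ)**2 + 2)/sin(θ)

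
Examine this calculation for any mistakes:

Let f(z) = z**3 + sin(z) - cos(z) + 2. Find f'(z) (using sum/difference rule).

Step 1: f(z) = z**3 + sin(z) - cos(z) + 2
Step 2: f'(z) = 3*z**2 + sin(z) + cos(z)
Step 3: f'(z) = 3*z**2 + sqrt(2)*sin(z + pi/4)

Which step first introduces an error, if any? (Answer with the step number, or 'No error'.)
No error

All steps in this derivation are correct.
The final answer f'(z) = 3*z**2 + sqrt(2)*sin(z + pi/4) is valid.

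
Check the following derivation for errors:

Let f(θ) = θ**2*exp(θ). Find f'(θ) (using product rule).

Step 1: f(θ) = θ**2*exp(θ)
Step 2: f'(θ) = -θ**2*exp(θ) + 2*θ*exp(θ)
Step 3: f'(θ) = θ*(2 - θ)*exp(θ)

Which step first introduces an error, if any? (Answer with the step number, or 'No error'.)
Step 2

Step 2 is incorrect due to a sign flip.
The step shows: -θ**2*exp(θ) + 2*θ*exp(θ)
The correct value should be: θ**2*exp(θ) + 2*θ*exp(θ)

Explanation: The sign of one term was flipped: the term θ**2*exp(θ) was incorrectly written as -θ**2*exp(θ)
The later steps are derived from this incorrect expression, so the error originates in Step 2.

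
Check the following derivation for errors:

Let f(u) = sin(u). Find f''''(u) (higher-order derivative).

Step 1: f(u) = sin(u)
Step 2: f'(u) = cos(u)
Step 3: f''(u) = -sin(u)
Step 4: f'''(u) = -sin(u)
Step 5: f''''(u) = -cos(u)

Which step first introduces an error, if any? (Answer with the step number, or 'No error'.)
Step 4

Step 4 is incorrect due to a wrong trig function.
The step shows: -sin(u)
The correct value should be: -cos(u)

Explanation: cos(u) was incorrectly written as sin(u): the term -cos(u) was incorrectly written as -sin(u)
The later steps are derived from this incorrect expression, so the error originates in Step 4.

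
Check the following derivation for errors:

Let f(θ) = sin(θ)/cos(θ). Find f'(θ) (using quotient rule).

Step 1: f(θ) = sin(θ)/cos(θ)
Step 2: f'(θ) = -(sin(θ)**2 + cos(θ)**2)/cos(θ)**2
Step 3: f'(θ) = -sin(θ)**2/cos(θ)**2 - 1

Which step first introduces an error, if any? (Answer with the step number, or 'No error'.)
Step 2

Step 2 is incorrect due to a sign flip.
The step shows: -(sin(θ)**2 + cos(θ)**2)/cos(θ)**2
The correct value should be: (sin(θ)**2 + cos(θ)**2)/cos(θ)**2

Explanation: The sign of the whole expression was flipped: the term (sin(θ)**2 + cos(θ)**2)/cos(θ)**2 was incorrectly written as -(sin(θ)**2 + cos(θ)**2)/cos(θ)**2
The later steps are derived from this incorrect expression, so the error originates in Step 2.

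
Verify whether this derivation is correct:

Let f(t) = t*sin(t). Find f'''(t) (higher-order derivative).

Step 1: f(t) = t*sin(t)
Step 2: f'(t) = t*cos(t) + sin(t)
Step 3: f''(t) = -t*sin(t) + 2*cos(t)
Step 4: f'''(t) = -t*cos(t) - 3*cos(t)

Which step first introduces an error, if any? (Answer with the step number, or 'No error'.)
Step 4

Step 4 is incorrect due to a wrong trig function.
The step shows: -t*cos(t) - 3*cos(t)
The correct value should be: -t*cos(t) - 3*sin(t)

Explanation: sin(t) was incorrectly written as cos(t): the term -3*sin(t) was incorrectly written as -3*cos(t)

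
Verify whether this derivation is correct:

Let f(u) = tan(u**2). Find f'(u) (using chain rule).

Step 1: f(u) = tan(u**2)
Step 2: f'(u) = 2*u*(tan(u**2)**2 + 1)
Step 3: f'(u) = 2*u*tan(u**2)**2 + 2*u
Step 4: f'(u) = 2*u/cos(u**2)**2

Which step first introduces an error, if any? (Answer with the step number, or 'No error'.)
No error

All steps in this derivation are correct.
The final answer f'(u) = 2*u/cos(u**2)**2 is valid.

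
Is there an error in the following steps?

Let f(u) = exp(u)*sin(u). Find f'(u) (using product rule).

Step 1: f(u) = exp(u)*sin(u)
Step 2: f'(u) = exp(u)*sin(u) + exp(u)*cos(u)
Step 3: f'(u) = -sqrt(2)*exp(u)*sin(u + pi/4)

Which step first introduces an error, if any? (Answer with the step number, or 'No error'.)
Step 3

Step 3 is incorrect due to a sign flip.
The step shows: -sqrt(2)*exp(u)*sin(u + pi/4)
The correct value should be: sqrt(2)*exp(u)*sin(u + pi/4)

Explanation: The sign of the whole expression was flipped: the term sqrt(2)*exp(u)*sin(u + pi/4) was incorrectly written as -sqrt(2)*exp(u)*sin(u + pi/4)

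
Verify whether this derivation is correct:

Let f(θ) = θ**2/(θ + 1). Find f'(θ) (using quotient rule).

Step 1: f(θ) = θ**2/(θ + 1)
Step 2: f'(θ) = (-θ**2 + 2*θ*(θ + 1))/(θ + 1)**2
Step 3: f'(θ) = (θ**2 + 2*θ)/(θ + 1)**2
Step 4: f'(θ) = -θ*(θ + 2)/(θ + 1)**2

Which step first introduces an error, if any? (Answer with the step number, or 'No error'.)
Step 4

Step 4 is incorrect due to a sign flip.
The step shows: -θ*(θ + 2)/(θ + 1)**2
The correct value should be: θ*(θ + 2)/(θ + 1)**2

Explanation: The sign of the whole expression was flipped: the term θ*(θ + 2)/(θ + 1)**2 was incorrectly written as -θ*(θ + 2)/(θ + 1)**2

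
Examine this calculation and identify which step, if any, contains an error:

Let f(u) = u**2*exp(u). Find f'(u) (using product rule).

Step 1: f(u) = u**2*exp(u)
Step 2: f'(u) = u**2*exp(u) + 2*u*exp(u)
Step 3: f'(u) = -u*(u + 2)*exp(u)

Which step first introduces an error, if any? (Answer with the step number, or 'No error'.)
Step 3

Step 3 is incorrect due to a sign flip.
The step shows: -u*(u + 2)*exp(u)
The correct value should be: u*(u + 2)*exp(u)

Explanation: The sign of the whole expression was flipped: the term u*(u + 2)*exp(u) was incorrectly written as -u*(u + 2)*exp(u)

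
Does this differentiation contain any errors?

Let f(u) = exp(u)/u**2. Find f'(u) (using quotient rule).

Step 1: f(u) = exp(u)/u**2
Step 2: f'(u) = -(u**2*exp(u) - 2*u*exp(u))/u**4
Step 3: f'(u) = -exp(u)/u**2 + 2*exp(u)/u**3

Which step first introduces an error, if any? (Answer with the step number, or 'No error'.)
Step 2

Step 2 is incorrect due to a sign flip.
The step shows: -(u**2*exp(u) - 2*u*exp(u))/u**4
The correct value should be: (u**2*exp(u) - 2*u*exp(u))/u**4

Explanation: The sign of the whole expression was flipped: the term (u**2*exp(u) - 2*u*exp(u))/u**4 was incorrectly written as -(u**2*exp(u) - 2*u*exp(u))/u**4
The later steps are derived from this incorrect expression, so the error originates in Step 2.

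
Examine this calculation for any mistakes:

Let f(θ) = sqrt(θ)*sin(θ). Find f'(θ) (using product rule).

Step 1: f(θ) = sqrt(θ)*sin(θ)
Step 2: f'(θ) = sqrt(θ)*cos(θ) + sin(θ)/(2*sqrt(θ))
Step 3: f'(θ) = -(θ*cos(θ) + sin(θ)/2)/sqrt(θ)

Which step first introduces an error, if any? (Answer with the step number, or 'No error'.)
Step 3

Step 3 is incorrect due to a sign flip.
The step shows: -(θ*cos(θ) + sin(θ)/2)/sqrt(θ)
The correct value should be: (θ*cos(θ) + sin(θ)/2)/sqrt(θ)

Explanation: The sign of the whole expression was flipped: the term (θ*cos(θ) + sin(θ)/2)/sqrt(θ) was incorrectly written as -(θ*cos(θ) + sin(θ)/2)/sqrt(θ)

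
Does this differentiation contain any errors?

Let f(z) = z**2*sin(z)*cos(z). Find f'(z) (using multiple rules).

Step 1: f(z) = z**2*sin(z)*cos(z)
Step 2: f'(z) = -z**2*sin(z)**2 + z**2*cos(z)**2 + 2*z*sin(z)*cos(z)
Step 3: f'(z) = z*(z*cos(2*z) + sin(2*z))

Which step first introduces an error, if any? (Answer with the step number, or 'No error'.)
No error

All steps in this derivation are correct.
The final answer f'(z) = z*(z*cos(2*z) + sin(2*z)) is valid.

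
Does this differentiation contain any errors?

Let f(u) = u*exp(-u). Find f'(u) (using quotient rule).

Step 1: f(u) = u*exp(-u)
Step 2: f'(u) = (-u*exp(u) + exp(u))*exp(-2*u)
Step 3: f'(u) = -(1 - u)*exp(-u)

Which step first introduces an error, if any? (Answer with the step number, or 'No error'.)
Step 3

Step 3 is incorrect due to a sign flip.
The step shows: -(1 - u)*exp(-u)
The correct value should be: (1 - u)*exp(-u)

Explanation: The sign of the whole expression was flipped: the term (1 - u)*exp(-u) was incorrectly written as -(1 - u)*exp(-u)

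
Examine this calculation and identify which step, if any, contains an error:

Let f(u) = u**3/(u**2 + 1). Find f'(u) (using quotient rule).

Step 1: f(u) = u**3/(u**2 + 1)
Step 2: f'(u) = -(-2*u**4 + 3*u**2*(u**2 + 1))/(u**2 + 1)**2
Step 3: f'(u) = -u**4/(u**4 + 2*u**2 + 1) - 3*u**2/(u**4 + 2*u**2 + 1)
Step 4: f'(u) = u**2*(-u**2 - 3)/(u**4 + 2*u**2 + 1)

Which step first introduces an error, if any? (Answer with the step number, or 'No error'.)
Step 2

Step 2 is incorrect due to a sign flip.
The step shows: -(-2*u**4 + 3*u**2*(u**2 + 1))/(u**2 + 1)**2
The correct value should be: (-2*u**4 + 3*u**2*(u**2 + 1))/(u**2 + 1)**2

Explanation: The sign of the whole expression was flipped: the term (-2*u**4 + 3*u**2*(u**2 + 1))/(u**2 + 1)**2 was incorrectly written as -(-2*u**4 + 3*u**2*(u**2 + 1))/(u**2 + 1)**2
The later steps are derived from this incorrect expression, so the error originates in Step 2.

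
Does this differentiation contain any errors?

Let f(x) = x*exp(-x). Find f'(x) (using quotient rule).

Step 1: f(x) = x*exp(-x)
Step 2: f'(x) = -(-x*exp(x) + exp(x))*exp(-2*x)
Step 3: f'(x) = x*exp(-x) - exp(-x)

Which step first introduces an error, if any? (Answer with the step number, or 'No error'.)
Step 2

Step 2 is incorrect due to a sign flip.
The step shows: -(-x*exp(x) + exp(x))*exp(-2*x)
The correct value should be: (-x*exp(x) + exp(x))*exp(-2*x)

Explanation: The sign of the whole expression was flipped: the term (-x*exp(x) + exp(x))*exp(-2*x) was incorrectly written as -(-x*exp(x) + exp(x))*exp(-2*x)
The later steps are derived from this incorrect expression, so the error originates in Step 2.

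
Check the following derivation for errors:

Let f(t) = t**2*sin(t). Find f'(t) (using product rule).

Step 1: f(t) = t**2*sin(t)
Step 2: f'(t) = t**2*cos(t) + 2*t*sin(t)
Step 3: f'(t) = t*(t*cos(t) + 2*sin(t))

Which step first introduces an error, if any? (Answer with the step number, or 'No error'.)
No error

All steps in this derivation are correct.
The final answer f'(t) = t*(t*cos(t) + 2*sin(t)) is valid.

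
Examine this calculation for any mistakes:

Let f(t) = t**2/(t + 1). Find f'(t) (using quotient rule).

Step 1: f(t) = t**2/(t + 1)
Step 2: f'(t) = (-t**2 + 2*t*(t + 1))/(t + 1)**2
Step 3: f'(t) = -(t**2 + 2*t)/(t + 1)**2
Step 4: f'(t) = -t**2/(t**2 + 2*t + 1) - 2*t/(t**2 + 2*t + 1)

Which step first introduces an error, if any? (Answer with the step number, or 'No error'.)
Step 3

Step 3 is incorrect due to a sign flip.
The step shows: -(t**2 + 2*t)/(t + 1)**2
The correct value should be: (t**2 + 2*t)/(t + 1)**2

Explanation: The sign of the whole expression was flipped: the term (t**2 + 2*t)/(t + 1)**2 was incorrectly written as -(t**2 + 2*t)/(t + 1)**2
The later steps are derived from this incorrect expression, so the error originates in Step 3.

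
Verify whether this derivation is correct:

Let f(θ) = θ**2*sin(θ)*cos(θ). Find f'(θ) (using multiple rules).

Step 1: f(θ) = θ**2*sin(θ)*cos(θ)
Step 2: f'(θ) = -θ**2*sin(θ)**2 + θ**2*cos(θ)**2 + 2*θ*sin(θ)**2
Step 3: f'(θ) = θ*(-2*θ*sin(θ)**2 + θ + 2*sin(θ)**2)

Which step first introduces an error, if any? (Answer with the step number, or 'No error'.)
Step 2

Step 2 is incorrect due to a wrong trig function.
The step shows: -θ**2*sin(θ)**2 + θ**2*cos(θ)**2 + 2*θ*sin(θ)**2
The correct value should be: -θ**2*sin(θ)**2 + θ**2*cos(θ)**2 + 2*θ*sin(θ)*cos(θ)

Explanation: cos(θ) was incorrectly written as sin(θ): the term 2*θ*sin(θ)*cos(θ) was incorrectly written as 2*θ*sin(θ)**2
The later steps are derived from this incorrect expression, so the error originates in Step 2.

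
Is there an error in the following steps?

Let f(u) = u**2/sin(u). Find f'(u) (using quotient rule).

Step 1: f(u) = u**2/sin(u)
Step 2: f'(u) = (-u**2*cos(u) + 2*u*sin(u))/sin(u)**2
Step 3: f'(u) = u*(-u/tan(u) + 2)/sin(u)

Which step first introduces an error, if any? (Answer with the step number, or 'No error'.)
No error

All steps in this derivation are correct.
The final answer f'(u) = u*(-u/tan(u) + 2)/sin(u) is valid.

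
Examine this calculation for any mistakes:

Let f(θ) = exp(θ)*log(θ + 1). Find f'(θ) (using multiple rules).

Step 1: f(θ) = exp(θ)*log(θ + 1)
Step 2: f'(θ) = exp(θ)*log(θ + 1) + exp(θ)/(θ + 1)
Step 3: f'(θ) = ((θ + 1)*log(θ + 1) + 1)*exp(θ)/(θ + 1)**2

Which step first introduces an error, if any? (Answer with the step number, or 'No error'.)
Step 3

Step 3 is incorrect due to a wrong exponent.
The step shows: ((θ + 1)*log(θ + 1) + 1)*exp(θ)/(θ + 1)**2
The correct value should be: ((θ + 1)*log(θ + 1) + 1)*exp(θ)/(θ + 1)

Explanation: The exponent -1 on θ + 1 was incorrectly written as -2: the term ((θ + 1)*log(θ + 1) + 1)*exp(θ)/(θ + 1) was incorrectly written as ((θ + 1)*log(θ + 1) + 1)*exp(θ)/(θ + 1)**2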